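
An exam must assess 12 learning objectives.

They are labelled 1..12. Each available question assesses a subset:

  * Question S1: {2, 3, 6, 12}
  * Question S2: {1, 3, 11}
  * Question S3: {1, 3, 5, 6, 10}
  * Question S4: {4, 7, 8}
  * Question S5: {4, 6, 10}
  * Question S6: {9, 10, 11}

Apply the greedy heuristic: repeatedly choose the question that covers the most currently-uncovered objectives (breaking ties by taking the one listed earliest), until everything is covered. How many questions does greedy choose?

Greedy: pick S3 (covers 5 new) → pick S4 (covers 3 new) → pick S1 (covers 2 new) → pick S6 (covers 2 new). Total picks: 4.

4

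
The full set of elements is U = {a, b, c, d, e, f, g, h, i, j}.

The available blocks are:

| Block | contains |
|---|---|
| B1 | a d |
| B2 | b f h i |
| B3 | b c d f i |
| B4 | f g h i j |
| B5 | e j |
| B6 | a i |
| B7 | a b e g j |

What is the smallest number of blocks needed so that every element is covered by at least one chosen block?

B2, B3, and B7 cover everything between them: the union {a, b, c, d, e, f, g, h, i, j} is all of U.
Only B3 contains c, so B3 is forced; the remaining 5 elements need at least 2 more blocks (each remaining block adds at most 4) — so at least 3 blocks are needed, and 3 is optimal.

3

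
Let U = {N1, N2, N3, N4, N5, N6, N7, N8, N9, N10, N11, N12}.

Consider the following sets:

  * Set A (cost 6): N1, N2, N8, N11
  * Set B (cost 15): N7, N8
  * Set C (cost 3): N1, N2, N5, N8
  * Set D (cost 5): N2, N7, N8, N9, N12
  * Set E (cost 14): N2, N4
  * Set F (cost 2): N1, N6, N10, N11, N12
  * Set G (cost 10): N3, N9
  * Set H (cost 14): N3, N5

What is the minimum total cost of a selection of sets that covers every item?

C, D, E, F, G together cover every item (C ∪ D ∪ E ∪ F ∪ G = {N1, N2, N3, N4, N5, N6, N7, N8, N9, N10, N11, N12}); total cost 3 + 5 + 14 + 2 + 10 = 34.
No covering selection has total cost below 34.

34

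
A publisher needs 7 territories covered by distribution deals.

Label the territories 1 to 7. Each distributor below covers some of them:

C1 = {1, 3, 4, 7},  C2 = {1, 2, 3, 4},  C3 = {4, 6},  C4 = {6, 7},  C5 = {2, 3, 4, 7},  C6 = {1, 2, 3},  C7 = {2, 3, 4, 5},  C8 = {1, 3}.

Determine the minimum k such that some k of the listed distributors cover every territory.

3

C1 and C3 and C7 together: C1 ∪ C3 ∪ C7 = {1, 2, 3, 4, 5, 6, 7} — every territory is covered.
Only C7 contains 5, so C7 is forced; the remaining 3 territories need at least 2 more distributors (each remaining distributor adds at most 2) — so at least 3 distributors are needed, and 3 is optimal.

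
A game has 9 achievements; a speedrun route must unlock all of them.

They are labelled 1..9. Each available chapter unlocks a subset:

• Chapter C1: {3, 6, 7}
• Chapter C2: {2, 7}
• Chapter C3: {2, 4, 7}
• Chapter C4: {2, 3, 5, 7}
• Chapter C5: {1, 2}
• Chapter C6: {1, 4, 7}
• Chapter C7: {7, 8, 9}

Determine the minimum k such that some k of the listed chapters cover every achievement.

4

C1 and C4 and C6 and C7 together: C1 ∪ C4 ∪ C6 ∪ C7 = {1, 2, 3, 4, 5, 6, 7, 8, 9} — every achievement is covered.
Only C4 contains 5, so C4 is forced; the remaining 5 achievements need at least 3 more chapters (each remaining chapter adds at most 2) — so at least 4 chapters are needed, and 4 is optimal.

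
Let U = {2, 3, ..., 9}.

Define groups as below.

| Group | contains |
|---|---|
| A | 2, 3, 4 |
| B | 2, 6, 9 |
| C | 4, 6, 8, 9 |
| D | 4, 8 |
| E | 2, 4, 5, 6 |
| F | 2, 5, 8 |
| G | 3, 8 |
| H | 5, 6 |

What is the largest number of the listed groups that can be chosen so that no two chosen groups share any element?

2

D, H are pairwise disjoint (D={4,8}; H={5,6}).
Every remaining group overlaps one of these, and no 3 of the listed groups are pairwise disjoint, so 2 is the maximum.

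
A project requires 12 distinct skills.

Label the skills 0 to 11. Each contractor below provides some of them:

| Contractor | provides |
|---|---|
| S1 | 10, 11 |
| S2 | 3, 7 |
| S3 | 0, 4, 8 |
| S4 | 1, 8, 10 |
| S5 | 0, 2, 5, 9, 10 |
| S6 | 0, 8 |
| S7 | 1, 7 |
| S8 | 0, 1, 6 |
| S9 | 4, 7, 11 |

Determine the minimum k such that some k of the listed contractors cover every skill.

S1 and S2 and S3 and S5 and S8 together: S1 ∪ S2 ∪ S3 ∪ S5 ∪ S8 = {0, 1, 2, 3, 4, 5, 6, 7, 8, 9, 10, 11} — every skill is covered.
No 4 of the 9 contractors cover everything (all 126 combinations miss at least one skill), so 5 is optimal.

5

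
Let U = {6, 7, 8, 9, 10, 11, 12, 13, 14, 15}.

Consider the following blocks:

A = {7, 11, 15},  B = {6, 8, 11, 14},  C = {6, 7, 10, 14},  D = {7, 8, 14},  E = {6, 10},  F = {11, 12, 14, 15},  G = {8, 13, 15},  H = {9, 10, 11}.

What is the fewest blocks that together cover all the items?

4

Take {C, F, G, H}. Their union is {6, 7, 8, 9, 10, 11, 12, 13, 14, 15}, which is all 10 items.
Only H contains 9, so H is forced; the remaining 7 items need at least 3 more blocks (each remaining block adds at most 3) — so at least 4 blocks are needed, and 4 is optimal.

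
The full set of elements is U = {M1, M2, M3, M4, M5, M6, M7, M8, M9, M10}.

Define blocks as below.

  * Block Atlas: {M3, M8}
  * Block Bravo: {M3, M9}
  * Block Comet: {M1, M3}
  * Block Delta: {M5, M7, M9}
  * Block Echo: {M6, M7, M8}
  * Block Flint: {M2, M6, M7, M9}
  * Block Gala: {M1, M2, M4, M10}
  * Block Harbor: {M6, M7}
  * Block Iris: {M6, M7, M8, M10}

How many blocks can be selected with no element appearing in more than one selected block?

Atlas, Delta, Gala are pairwise disjoint (Atlas={M3,M8}; Delta={M5,M7,M9}; Gala={M1,M2,M4,M10}).
Every remaining block overlaps one of these, and no 4 of the listed blocks are pairwise disjoint, so 3 is the maximum.

3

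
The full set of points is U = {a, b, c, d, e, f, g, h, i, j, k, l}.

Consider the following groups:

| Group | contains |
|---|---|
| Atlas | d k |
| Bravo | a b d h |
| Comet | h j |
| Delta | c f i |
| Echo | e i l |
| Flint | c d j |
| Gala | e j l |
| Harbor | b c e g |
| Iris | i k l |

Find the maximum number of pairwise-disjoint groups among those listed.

Atlas, Comet, Harbor are pairwise disjoint (Atlas={d,k}; Comet={h,j}; Harbor={b,c,e,g}).
Every remaining group overlaps one of these, and no 4 of the listed groups are pairwise disjoint, so 3 is the maximum.

3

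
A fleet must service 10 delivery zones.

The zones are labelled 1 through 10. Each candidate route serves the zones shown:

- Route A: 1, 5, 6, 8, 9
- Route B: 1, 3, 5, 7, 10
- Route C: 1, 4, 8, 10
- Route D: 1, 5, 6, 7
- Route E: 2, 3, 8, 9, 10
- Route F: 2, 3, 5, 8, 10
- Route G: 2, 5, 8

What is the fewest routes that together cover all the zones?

Take {C, D, E}. Their union is {1, 2, 3, 4, 5, 6, 7, 8, 9, 10}, which is all 10 zones.
Only C contains 4, so C is forced; the remaining 6 zones need at least 2 more routes (each remaining route adds at most 3) — so at least 3 routes are needed, and 3 is optimal.

3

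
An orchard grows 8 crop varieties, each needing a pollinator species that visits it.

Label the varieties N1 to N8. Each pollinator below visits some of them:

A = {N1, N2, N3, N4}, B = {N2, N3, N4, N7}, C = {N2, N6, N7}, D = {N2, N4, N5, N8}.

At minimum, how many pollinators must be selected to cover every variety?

3

Take {A, C, D}. Their union is {N1, N2, N3, N4, N5, N6, N7, N8}, which is all 8 varieties.
Only A contains N1, so A is forced; the remaining 4 varieties need at least 2 more pollinators (each remaining pollinator adds at most 2) — so at least 3 pollinators are needed, and 3 is optimal.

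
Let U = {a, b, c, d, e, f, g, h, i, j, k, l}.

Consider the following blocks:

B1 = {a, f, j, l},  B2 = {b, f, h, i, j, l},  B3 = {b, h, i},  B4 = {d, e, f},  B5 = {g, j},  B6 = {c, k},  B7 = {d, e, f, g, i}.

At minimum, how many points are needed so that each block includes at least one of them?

4

Take T = {b, c, e, j}. Each listed block contains at least one of these, so T is a hitting set of size 4.
The blocks B3, B4, B5, B6 are pairwise disjoint, so any hitting set needs a separate point for each — at least 4. Hence 4 is optimal.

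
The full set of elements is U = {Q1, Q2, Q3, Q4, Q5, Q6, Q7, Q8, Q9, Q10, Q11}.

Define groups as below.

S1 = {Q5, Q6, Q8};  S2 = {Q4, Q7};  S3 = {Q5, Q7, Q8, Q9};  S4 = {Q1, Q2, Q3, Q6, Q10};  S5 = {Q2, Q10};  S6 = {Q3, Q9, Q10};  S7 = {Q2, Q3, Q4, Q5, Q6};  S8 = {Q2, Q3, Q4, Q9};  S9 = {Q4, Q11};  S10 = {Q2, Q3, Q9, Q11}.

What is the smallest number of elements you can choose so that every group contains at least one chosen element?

4

H = {Q2, Q4, Q8, Q9} meets every group (each contains at least one member of H), and |H| = 4.
No choice of 3 elements meets every group, so 4 is the minimum.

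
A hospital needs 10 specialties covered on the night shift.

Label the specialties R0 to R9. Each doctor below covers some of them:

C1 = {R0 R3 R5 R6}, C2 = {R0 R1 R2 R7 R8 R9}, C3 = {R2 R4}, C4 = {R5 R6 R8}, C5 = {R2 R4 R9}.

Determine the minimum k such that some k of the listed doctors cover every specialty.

3

C1 and C2 and C3 together: C1 ∪ C2 ∪ C3 = {R0, R1, R2, R3, R4, R5, R6, R7, R8, R9} — every specialty is covered.
Only C2 contains R1, so C2 is forced; the remaining 4 specialties need at least 2 more doctors (each remaining doctor adds at most 3) — so at least 3 doctors are needed, and 3 is optimal.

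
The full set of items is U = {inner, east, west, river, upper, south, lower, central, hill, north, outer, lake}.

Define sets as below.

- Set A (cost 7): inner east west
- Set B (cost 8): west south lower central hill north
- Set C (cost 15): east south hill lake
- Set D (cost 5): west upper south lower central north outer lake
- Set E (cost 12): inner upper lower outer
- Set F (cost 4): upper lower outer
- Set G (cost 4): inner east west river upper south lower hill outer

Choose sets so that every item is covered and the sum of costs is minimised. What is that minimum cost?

D, G together cover every item (D ∪ G = {inner, east, west, river, upper, south, lower, central, hill, north, outer, lake}); total cost 5 + 4 = 9.
No covering selection has total cost below 9.

9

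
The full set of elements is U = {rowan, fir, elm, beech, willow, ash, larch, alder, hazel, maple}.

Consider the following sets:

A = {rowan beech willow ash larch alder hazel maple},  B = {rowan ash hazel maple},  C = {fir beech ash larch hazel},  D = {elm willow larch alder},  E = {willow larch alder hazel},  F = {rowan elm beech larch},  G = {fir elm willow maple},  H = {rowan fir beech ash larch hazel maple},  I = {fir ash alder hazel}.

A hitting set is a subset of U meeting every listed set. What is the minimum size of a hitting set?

The 2 elements {elm, hazel} hit every set.
The sets B, D are pairwise disjoint, so any hitting set needs a separate element for each — at least 2. Hence 2 is optimal.

2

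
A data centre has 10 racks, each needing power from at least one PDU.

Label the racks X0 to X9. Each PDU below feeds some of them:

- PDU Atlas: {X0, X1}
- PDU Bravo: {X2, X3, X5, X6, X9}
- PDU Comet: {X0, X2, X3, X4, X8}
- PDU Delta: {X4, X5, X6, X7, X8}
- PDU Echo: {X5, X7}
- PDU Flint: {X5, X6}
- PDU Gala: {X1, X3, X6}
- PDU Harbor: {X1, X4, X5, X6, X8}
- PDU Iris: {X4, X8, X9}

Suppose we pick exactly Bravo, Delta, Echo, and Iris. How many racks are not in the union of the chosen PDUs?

2

Union of Bravo, Delta, Echo, Iris = {X2, X3, X4, X5, X6, X7, X8, X9}.
Not covered: X0, X1 — 2 racks.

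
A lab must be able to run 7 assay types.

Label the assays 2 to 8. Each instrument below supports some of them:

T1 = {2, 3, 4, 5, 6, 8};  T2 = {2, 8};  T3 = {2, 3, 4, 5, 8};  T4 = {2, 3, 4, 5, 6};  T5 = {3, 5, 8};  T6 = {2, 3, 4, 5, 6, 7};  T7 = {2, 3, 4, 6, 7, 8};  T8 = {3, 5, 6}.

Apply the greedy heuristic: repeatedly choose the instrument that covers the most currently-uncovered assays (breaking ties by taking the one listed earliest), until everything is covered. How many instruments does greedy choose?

2

Greedy: pick T1 (covers 6 new) → pick T6 (covers 1 new). Total picks: 2.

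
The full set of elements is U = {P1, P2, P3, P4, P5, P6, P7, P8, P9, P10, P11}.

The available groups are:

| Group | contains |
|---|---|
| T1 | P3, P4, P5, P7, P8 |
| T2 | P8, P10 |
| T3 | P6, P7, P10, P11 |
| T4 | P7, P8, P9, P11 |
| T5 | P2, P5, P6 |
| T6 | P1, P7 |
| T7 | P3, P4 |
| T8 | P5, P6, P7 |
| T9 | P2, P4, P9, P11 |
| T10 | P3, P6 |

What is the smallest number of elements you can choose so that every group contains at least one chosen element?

4

The 4 elements {P4, P6, P7, P10} hit every group.
The groups T2, T6, T9, T10 are pairwise disjoint, so any hitting set needs a separate element for each — at least 4. Hence 4 is optimal.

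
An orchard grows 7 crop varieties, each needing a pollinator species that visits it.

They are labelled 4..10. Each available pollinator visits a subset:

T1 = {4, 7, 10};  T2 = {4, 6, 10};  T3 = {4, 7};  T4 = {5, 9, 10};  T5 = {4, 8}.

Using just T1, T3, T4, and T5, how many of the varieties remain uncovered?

Union of T1, T3, T4, T5 = {4, 5, 7, 8, 9, 10}.
Not covered: 6 — 1 variety.

1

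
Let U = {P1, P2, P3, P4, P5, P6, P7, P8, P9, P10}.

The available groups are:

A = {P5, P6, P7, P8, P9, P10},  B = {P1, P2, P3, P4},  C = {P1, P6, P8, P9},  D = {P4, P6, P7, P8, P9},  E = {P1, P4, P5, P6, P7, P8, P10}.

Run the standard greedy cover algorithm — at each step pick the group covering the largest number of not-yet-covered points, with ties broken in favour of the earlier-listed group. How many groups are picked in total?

3

Greedy: pick E (covers 7 new) → pick B (covers 2 new) → pick A (covers 1 new). Total picks: 3.
(The true minimum cover uses only 2 groups, so greedy is not optimal here.)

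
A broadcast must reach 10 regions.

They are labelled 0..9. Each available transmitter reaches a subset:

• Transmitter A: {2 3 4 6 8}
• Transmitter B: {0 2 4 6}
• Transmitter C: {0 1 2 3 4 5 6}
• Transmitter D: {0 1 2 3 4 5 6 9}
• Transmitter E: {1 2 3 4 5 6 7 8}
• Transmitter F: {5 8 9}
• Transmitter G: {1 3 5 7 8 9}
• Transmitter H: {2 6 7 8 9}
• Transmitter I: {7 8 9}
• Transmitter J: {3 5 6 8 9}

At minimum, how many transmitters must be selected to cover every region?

Take {D, I}. Their union is {0, 1, 2, 3, 4, 5, 6, 7, 8, 9}, which is all 10 regions.
No single transmitter has all 10 regions (the largest, D, has 8), so 2 is optimal.

2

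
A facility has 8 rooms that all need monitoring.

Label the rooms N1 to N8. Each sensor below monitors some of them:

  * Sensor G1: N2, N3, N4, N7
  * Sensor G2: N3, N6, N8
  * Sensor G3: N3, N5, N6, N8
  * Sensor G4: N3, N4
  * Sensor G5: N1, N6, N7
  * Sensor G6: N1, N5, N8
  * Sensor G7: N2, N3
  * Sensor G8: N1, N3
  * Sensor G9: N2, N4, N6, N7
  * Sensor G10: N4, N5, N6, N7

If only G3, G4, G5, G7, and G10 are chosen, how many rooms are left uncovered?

Union of G3, G4, G5, G7, G10 = {N1, N2, N3, N4, N5, N6, N7, N8} — that's every room, so 0 are uncovered.

0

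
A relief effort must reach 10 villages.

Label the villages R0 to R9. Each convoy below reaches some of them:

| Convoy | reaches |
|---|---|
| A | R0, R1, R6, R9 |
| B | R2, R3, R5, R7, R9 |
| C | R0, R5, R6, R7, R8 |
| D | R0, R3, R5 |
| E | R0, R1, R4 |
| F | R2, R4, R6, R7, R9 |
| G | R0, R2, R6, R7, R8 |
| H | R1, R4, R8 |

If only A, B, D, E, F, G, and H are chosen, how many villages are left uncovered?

0

Union of A, B, D, E, F, G, H = {R0, R1, R2, R3, R4, R5, R6, R7, R8, R9} — that's every village, so 0 are uncovered.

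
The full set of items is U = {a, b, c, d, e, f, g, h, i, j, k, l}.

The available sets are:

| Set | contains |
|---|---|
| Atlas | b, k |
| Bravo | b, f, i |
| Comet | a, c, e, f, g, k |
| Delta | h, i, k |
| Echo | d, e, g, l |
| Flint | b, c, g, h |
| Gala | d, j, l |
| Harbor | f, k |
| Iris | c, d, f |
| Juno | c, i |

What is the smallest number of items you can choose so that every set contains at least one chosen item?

4

The 4 items {c, i, k, l} hit every set.
No choice of 3 items meets every set, so 4 is the minimum.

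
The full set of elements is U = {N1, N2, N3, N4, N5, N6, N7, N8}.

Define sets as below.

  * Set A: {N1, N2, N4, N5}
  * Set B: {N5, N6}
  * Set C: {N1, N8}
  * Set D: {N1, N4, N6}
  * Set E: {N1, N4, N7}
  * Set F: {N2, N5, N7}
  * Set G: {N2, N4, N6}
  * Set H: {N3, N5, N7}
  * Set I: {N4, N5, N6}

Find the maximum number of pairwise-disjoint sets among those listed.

C, G, H are pairwise disjoint (C={N1,N8}; G={N2,N4,N6}; H={N3,N5,N7}).
Every remaining set overlaps one of these, and no 4 of the listed sets are pairwise disjoint, so 3 is the maximum.

3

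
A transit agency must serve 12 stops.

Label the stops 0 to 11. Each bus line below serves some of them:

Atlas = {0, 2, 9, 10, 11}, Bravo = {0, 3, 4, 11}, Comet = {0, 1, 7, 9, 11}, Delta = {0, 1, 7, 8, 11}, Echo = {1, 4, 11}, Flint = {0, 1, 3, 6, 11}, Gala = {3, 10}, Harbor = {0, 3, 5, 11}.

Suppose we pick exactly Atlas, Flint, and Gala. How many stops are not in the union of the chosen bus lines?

4

Union of Atlas, Flint, Gala = {0, 1, 2, 3, 6, 9, 10, 11}.
Not covered: 4, 5, 7, 8 — 4 stops.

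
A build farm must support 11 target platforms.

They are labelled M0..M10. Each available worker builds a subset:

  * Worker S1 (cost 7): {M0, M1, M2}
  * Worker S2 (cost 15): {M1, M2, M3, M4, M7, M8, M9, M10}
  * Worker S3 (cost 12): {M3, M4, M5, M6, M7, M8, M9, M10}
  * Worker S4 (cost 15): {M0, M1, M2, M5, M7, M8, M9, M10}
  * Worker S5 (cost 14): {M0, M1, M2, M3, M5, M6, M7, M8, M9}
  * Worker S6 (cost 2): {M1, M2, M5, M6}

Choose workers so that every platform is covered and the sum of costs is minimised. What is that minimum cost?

19

S1, S3 together cover every platform (S1 ∪ S3 = {M0, M1, M2, M3, M4, M5, M6, M7, M8, M9, M10}); total cost 7 + 12 = 19.
The greedy pick S6, S3, S1 costs 21; no covering selection beats 19.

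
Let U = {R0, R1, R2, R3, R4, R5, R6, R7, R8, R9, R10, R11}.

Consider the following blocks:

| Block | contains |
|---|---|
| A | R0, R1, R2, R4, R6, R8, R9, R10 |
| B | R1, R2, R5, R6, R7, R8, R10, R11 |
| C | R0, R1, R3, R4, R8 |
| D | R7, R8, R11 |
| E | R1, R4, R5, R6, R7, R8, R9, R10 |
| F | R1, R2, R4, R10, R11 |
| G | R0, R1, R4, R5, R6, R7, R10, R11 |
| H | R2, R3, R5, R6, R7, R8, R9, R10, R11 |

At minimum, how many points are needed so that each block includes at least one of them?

T = {R4, R11} meets every block (each contains at least one member of T), and |T| = 2.
No single point lies in every block, so at least 2 are needed and 2 is optimal.

2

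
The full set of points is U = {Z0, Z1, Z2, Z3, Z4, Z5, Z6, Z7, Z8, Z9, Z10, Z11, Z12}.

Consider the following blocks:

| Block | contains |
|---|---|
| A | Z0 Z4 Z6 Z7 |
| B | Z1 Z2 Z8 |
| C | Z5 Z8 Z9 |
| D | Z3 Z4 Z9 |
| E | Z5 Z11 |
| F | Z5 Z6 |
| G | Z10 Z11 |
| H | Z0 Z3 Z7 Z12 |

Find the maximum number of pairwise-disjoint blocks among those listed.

4

B, D, F, G are pairwise disjoint (B={Z1,Z2,Z8}; D={Z3,Z4,Z9}; F={Z5,Z6}; G={Z10,Z11}).
Every remaining block overlaps one of these, and no 5 of the listed blocks are pairwise disjoint, so 4 is the maximum.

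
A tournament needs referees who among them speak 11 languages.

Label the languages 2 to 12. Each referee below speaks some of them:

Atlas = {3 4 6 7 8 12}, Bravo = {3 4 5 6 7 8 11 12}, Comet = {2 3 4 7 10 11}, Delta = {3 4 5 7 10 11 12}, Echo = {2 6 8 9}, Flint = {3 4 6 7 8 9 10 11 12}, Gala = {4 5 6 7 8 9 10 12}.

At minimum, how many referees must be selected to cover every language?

2

Comet and Gala together: Comet ∪ Gala = {2, 3, 4, 5, 6, 7, 8, 9, 10, 11, 12} — every language is covered.
No single referee has all 11 languages (the largest, Flint, has 9), so 2 is optimal.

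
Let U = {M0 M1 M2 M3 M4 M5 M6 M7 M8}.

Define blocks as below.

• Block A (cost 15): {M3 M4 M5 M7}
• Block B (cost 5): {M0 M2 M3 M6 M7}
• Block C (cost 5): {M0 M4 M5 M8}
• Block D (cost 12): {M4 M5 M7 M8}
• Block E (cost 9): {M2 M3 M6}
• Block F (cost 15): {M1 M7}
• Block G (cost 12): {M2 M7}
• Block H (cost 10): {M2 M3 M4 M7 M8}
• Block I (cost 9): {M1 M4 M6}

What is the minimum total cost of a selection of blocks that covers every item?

B, C, I together cover every item (B ∪ C ∪ I = {M0, M1, M2, M3, M4, M5, M6, M7, M8}); total cost 5 + 5 + 9 = 19.
No covering selection has total cost below 19.

19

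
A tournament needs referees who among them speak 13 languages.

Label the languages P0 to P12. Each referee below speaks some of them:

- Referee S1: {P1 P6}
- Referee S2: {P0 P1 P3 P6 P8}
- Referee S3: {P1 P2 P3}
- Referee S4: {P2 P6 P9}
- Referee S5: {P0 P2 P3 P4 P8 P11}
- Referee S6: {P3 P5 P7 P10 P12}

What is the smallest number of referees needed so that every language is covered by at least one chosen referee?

Take {S3, S4, S5, S6}. Their union is {P0, P1, P2, P3, P4, P5, P6, P7, P8, P9, P10, P11, P12}, which is all 13 languages.
No 3 of the 6 referees cover everything (all 20 combinations miss at least one language), so 4 is optimal.

4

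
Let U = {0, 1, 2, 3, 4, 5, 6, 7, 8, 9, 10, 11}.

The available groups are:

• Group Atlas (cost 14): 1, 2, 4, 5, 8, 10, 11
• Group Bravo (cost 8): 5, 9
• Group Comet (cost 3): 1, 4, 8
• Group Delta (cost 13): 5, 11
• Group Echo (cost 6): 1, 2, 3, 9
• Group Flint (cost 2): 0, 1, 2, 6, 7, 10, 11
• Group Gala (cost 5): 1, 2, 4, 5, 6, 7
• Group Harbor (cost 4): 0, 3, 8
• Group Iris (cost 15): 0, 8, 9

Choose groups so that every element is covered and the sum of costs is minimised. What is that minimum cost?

Comet, Echo, Flint, Gala together cover every element (Comet ∪ Echo ∪ Flint ∪ Gala = {0, 1, 2, 3, 4, 5, 6, 7, 8, 9, 10, 11}); total cost 3 + 6 + 2 + 5 = 16.
No covering selection has total cost below 16.

16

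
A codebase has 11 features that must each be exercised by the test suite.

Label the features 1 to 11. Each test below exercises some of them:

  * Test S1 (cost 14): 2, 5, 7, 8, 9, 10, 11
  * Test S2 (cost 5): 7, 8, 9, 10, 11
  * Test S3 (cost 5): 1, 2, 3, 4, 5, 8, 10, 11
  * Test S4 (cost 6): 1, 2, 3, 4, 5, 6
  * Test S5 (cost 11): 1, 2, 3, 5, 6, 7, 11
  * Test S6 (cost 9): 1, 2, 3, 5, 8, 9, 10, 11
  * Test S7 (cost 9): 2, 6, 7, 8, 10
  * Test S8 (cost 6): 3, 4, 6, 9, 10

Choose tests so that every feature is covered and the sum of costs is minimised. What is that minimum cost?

11

S2, S4 together cover every feature (S2 ∪ S4 = {1, 2, 3, 4, 5, 6, 7, 8, 9, 10, 11}); total cost 5 + 6 = 11.
The greedy pick S3, S2, S4 costs 16; no covering selection beats 11.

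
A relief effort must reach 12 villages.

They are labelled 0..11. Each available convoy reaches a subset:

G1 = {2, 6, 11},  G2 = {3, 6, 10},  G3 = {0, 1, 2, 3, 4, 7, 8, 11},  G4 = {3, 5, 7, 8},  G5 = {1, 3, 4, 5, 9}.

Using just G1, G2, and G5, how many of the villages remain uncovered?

3

Union of G1, G2, G5 = {1, 2, 3, 4, 5, 6, 9, 10, 11}.
Not covered: 0, 7, 8 — 3 villages.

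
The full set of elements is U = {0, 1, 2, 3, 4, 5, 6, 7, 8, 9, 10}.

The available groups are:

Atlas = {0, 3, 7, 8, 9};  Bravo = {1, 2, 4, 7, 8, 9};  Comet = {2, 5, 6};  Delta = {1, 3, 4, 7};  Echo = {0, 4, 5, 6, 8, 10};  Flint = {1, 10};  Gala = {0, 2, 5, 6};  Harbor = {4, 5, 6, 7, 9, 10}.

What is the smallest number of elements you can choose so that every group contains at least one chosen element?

3

The 3 elements {6, 7, 10} hit every group.
The groups Atlas, Comet, Flint are pairwise disjoint, so any hitting set needs a separate element for each — at least 3. Hence 3 is optimal.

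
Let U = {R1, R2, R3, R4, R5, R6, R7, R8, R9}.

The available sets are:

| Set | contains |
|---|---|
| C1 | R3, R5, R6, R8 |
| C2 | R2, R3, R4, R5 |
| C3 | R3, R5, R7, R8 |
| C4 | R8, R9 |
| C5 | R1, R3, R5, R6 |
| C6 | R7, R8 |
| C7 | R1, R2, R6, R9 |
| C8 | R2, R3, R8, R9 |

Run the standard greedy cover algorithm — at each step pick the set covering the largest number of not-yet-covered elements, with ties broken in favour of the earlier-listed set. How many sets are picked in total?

Greedy: pick C1 (covers 4 new) → pick C7 (covers 3 new) → pick C2 (covers 1 new) → pick C3 (covers 1 new). Total picks: 4.
(The true minimum cover uses only 3 sets, so greedy is not optimal here.)

4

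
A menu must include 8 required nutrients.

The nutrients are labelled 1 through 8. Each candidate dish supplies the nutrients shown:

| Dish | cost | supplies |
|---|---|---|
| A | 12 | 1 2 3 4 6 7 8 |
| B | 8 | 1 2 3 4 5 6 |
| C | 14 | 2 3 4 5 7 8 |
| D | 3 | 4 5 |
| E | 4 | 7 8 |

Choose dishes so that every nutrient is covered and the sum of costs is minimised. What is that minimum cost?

B, E together cover every nutrient (B ∪ E = {1, 2, 3, 4, 5, 6, 7, 8}); total cost 8 + 4 = 12.
No covering selection has total cost below 12.

12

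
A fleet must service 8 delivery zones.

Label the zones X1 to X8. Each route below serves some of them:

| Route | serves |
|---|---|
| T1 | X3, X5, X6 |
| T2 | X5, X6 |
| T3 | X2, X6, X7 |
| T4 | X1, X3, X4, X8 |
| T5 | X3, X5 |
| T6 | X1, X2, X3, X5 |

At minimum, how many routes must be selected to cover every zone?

3

T3 and T4 and T6 together: T3 ∪ T4 ∪ T6 = {X1, X2, X3, X4, X5, X6, X7, X8} — every zone is covered.
Only T4 contains X4, so T4 is forced; the remaining 4 zones need at least 2 more routes (each remaining route adds at most 3) — so at least 3 routes are needed, and 3 is optimal.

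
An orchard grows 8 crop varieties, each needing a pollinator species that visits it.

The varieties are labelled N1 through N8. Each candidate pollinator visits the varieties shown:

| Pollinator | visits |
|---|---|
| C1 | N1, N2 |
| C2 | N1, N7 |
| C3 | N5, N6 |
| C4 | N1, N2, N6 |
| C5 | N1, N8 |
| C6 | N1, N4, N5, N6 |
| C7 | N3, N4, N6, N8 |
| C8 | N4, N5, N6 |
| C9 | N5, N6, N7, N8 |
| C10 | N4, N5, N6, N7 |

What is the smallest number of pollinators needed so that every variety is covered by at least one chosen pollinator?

Take {C1, C7, C9}. Their union is {N1, N2, N3, N4, N5, N6, N7, N8}, which is all 8 varieties.
Only C7 contains N3, so C7 is forced; the remaining 4 varieties need at least 2 more pollinators (each remaining pollinator adds at most 2) — so at least 3 pollinators are needed, and 3 is optimal.

3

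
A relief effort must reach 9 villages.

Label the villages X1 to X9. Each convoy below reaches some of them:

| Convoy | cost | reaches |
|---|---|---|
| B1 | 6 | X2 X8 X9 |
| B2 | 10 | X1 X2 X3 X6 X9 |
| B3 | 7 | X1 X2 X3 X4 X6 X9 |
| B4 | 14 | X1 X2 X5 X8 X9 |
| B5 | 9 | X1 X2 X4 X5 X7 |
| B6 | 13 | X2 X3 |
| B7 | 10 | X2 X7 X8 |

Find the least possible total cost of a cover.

B1, B3, B5 together cover every village (B1 ∪ B3 ∪ B5 = {X1, X2, X3, X4, X5, X6, X7, X8, X9}); total cost 6 + 7 + 9 = 22.
No covering selection has total cost below 22.

22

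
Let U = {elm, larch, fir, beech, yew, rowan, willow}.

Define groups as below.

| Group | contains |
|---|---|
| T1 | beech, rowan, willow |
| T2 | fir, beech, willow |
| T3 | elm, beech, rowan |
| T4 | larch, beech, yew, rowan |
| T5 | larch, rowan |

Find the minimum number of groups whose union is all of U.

3

T2 and T3 and T4 together: T2 ∪ T3 ∪ T4 = {elm, larch, fir, beech, yew, rowan, willow} — every element is covered.
Only T3 contains elm, so T3 is forced; the remaining 4 elements need at least 2 more groups (each remaining group adds at most 2) — so at least 3 groups are needed, and 3 is optimal.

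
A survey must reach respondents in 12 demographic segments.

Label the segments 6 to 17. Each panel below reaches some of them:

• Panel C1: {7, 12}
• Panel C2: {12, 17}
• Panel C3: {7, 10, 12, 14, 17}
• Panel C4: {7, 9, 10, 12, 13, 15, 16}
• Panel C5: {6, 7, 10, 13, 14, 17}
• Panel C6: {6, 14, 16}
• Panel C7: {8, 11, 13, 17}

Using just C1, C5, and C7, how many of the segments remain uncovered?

Union of C1, C5, C7 = {6, 7, 8, 10, 11, 12, 13, 14, 17}.
Not covered: 9, 15, 16 — 3 segments.

3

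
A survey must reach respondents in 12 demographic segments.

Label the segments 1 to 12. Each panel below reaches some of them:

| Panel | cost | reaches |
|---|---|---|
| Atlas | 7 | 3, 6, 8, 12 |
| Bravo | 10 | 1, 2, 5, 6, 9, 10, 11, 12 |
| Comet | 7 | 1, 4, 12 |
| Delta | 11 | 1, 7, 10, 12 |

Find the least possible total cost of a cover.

35

Atlas, Bravo, Comet, Delta together cover every segment (Atlas ∪ Bravo ∪ Comet ∪ Delta = {1, 2, 3, 4, 5, 6, 7, 8, 9, 10, 11, 12}); total cost 7 + 10 + 7 + 11 = 35.
No covering selection has total cost below 35.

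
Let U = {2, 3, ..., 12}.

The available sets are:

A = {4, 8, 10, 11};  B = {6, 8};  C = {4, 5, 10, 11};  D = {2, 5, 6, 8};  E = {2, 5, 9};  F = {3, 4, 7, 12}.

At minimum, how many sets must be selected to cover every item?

4

A, B, E, and F cover everything between them: the union {2, 3, 4, 5, 6, 7, 8, 9, 10, 11, 12} is all of U.
No 3 of the 6 sets cover everything (all 20 combinations miss at least one item), so 4 is optimal.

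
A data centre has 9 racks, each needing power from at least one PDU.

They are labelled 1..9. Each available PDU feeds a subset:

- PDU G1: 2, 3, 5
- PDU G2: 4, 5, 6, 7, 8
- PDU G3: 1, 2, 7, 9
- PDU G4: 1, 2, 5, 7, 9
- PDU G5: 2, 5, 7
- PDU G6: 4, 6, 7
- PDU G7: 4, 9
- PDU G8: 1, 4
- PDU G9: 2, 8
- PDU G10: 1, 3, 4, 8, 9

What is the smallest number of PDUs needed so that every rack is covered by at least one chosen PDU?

3

Take {G1, G6, G10}. Their union is {1, 2, 3, 4, 5, 6, 7, 8, 9}, which is all 9 racks.
No 2 of the 10 PDUs cover everything (all 45 combinations miss at least one rack), so 3 is optimal.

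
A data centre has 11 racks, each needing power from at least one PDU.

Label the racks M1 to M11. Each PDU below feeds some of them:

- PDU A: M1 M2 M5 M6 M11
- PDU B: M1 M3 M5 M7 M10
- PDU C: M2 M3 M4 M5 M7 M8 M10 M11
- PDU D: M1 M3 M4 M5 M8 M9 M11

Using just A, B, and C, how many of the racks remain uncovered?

1

Union of A, B, C = {M1, M2, M3, M4, M5, M6, M7, M8, M10, M11}.
Not covered: M9 — 1 rack.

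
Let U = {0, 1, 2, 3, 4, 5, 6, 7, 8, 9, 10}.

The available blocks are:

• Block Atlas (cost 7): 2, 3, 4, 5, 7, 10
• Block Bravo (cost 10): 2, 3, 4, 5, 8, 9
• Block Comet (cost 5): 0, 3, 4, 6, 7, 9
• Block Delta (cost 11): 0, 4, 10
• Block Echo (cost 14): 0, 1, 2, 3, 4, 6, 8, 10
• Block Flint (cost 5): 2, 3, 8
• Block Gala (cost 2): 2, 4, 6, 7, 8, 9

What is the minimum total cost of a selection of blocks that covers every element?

Atlas, Echo, Gala together cover every element (Atlas ∪ Echo ∪ Gala = {0, 1, 2, 3, 4, 5, 6, 7, 8, 9, 10}); total cost 7 + 14 + 2 = 23.
The greedy pick Gala, Atlas, Comet, Echo costs 28; no covering selection beats 23.

23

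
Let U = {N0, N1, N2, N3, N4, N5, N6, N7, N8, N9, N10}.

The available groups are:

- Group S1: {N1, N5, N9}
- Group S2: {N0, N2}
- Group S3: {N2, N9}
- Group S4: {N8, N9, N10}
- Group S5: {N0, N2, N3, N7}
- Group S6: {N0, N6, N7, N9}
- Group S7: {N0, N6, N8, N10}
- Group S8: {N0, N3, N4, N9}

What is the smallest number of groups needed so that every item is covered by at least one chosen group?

4

S1, S5, S7, and S8 cover everything between them: the union {N0, N1, N2, N3, N4, N5, N6, N7, N8, N9, N10} is all of U.
Only S8 contains N4, so S8 is forced; the remaining 7 items need at least 3 more groups (each remaining group adds at most 3) — so at least 4 groups are needed, and 4 is optimal.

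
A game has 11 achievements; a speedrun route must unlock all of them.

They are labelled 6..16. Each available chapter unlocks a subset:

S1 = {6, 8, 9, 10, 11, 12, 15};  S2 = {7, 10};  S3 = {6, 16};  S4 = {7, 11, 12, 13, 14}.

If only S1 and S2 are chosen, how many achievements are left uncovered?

3

Union of S1, S2 = {6, 7, 8, 9, 10, 11, 12, 15}.
Not covered: 13, 14, 16 — 3 achievements.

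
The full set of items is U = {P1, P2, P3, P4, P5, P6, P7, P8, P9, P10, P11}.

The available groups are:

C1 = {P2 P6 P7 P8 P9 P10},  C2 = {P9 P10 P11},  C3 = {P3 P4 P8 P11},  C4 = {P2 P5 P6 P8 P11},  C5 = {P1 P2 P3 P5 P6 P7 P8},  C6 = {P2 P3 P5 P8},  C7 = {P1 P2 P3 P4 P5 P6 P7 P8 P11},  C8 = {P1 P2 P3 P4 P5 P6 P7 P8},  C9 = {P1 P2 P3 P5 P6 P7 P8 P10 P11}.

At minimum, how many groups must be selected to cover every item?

C2 and C7 cover everything between them: the union {P1, P2, P3, P4, P5, P6, P7, P8, P9, P10, P11} is all of U.
No single group has all 11 items (the largest, C7, has 9), so 2 is optimal.

2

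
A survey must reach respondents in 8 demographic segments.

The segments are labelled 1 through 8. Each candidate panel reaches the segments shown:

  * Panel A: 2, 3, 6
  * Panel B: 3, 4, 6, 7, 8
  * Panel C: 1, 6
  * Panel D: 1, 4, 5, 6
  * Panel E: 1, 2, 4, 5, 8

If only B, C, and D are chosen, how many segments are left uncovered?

Union of B, C, D = {1, 3, 4, 5, 6, 7, 8}.
Not covered: 2 — 1 segment.

1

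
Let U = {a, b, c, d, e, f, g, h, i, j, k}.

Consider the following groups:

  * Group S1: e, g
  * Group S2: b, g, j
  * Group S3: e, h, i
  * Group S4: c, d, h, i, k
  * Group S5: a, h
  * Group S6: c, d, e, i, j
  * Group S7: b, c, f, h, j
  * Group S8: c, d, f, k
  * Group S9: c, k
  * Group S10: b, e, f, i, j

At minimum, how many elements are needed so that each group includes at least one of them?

4

Take T = {g, h, j, k}. Each listed group contains at least one of these, so T is a hitting set of size 4.
No choice of 3 elements meets every group, so 4 is the minimum.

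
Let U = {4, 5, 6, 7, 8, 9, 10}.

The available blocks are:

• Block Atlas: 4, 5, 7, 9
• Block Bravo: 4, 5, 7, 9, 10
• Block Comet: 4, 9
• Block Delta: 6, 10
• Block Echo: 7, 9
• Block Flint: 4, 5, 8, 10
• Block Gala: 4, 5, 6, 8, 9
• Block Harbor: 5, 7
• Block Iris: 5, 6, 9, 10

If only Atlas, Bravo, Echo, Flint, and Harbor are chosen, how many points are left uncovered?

1

Union of Atlas, Bravo, Echo, Flint, Harbor = {4, 5, 7, 8, 9, 10}.
Not covered: 6 — 1 point.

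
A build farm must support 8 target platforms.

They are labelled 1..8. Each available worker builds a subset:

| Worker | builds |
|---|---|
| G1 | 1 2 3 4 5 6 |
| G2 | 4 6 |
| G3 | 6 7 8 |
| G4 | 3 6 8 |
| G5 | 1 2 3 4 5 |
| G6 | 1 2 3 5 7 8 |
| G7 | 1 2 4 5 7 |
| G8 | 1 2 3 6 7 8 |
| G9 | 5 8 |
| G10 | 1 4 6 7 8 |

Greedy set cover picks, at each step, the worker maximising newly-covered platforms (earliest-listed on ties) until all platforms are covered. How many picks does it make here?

2

Greedy: pick G1 (covers 6 new) → pick G3 (covers 2 new). Total picks: 2.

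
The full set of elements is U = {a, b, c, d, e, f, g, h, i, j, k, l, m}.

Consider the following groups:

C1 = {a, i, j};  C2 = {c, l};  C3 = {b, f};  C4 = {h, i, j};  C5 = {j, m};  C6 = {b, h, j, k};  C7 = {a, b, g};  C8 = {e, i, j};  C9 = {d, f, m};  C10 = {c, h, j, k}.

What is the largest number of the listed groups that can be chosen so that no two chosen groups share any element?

4

C2, C7, C8, C9 are pairwise disjoint (C2={c,l}; C7={a,b,g}; C8={e,i,j}; C9={d,f,m}).
Every remaining group overlaps one of these, and no 5 of the listed groups are pairwise disjoint, so 4 is the maximum.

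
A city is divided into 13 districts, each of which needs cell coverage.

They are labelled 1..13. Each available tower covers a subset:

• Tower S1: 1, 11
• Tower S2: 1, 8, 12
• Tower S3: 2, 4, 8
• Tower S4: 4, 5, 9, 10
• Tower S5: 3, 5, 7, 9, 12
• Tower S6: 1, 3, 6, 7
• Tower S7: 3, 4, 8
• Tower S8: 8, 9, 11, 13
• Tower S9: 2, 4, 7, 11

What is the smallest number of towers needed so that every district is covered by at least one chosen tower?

5

Take {S4, S5, S6, S8, S9}. Their union is {1, 2, 3, 4, 5, 6, 7, 8, 9, 10, 11, 12, 13}, which is all 13 districts.
No 4 of the 9 towers cover everything (all 126 combinations miss at least one district), so 5 is optimal.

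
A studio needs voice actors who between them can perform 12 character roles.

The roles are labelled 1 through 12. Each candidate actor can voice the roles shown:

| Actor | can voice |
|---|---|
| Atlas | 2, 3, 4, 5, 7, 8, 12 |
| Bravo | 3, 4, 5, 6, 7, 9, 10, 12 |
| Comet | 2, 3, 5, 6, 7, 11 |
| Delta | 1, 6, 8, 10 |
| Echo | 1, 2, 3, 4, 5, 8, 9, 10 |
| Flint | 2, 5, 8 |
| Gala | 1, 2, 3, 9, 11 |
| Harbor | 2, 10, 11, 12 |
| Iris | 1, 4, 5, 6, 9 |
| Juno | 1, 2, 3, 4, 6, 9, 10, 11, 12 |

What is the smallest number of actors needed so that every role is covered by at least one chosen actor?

Atlas and Juno together: Atlas ∪ Juno = {1, 2, 3, 4, 5, 6, 7, 8, 9, 10, 11, 12} — every role is covered.
No single actor has all 12 roles (the largest, Juno, has 9), so 2 is optimal.

2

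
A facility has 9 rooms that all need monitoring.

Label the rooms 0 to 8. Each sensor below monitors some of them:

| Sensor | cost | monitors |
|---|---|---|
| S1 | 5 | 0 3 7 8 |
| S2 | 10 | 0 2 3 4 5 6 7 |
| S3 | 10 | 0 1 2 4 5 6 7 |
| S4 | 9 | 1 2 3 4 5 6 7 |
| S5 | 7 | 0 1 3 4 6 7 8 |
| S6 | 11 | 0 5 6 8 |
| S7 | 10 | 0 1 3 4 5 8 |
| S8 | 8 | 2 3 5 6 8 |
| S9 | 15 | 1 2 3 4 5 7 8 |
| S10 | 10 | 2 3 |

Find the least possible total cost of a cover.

14

S1, S4 together cover every room (S1 ∪ S4 = {0, 1, 2, 3, 4, 5, 6, 7, 8}); total cost 5 + 9 = 14.
The greedy pick S5, S8 costs 15; no covering selection beats 14.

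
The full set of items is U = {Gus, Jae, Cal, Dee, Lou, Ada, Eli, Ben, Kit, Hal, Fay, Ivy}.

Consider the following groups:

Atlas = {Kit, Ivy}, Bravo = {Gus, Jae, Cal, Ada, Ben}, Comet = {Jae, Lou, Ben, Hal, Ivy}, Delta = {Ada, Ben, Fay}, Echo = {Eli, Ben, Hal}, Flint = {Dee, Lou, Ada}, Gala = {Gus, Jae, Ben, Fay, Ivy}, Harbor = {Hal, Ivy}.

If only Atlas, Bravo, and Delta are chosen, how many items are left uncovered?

4

Union of Atlas, Bravo, Delta = {Gus, Jae, Cal, Ada, Ben, Kit, Fay, Ivy}.
Not covered: Dee, Lou, Eli, Hal — 4 items.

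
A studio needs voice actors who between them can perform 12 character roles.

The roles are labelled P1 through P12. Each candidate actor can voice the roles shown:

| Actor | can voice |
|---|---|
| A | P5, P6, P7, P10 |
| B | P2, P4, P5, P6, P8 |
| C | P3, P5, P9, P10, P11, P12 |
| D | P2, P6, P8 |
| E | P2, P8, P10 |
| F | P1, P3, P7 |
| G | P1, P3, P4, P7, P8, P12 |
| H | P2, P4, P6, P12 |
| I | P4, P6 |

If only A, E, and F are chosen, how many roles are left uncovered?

4

Union of A, E, F = {P1, P2, P3, P5, P6, P7, P8, P10}.
Not covered: P4, P9, P11, P12 — 4 roles.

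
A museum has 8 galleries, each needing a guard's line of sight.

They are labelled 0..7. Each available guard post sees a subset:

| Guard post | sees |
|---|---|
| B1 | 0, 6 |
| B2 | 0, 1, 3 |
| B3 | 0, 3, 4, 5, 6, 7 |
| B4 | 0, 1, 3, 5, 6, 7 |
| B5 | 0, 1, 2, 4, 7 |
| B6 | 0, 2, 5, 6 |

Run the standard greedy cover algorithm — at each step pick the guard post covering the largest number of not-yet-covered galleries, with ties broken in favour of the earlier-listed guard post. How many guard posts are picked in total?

Greedy: pick B3 (covers 6 new) → pick B5 (covers 2 new). Total picks: 2.

2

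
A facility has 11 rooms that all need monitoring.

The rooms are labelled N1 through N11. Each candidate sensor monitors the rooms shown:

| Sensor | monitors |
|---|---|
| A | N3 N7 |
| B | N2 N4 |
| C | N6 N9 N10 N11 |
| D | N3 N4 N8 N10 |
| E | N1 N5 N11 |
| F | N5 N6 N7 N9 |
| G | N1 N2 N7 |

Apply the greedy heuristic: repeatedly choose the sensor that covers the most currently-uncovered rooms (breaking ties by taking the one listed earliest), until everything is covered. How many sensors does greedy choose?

4

Greedy: pick C (covers 4 new) → pick D (covers 3 new) → pick G (covers 3 new) → pick E (covers 1 new). Total picks: 4.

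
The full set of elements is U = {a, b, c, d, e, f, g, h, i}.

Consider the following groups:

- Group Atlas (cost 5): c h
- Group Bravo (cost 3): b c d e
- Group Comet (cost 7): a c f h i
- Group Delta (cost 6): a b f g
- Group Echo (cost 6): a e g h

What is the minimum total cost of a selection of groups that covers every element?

16

Bravo, Comet, Echo together cover every element (Bravo ∪ Comet ∪ Echo = {a, b, c, d, e, f, g, h, i}); total cost 3 + 7 + 6 = 16.
No covering selection has total cost below 16.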